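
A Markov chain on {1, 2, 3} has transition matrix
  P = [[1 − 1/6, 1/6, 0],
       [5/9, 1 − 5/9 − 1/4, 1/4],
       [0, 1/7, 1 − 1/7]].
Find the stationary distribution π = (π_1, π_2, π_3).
π = (40/73, 12/73, 21/73)

This is a birth-death chain on three states, which satisfies detailed balance: π_1 · P_{12} = π_2 · P_{21} and π_2 · P_{23} = π_3 · P_{32}.
From π_1 · 1/6 = π_2 · 5/9: π_2/π_1 = (1/6)/(5/9) = 3/10.
From π_2 · 1/4 = π_3 · 1/7: π_3/π_2 = (1/4)/(1/7) = 7/4.
Take π_1 proportional to 1; then unnormalized π = (1, 3/10, 21/40). Normalize by dividing by the sum 73/40:
  π = (40/73, 12/73, 21/73).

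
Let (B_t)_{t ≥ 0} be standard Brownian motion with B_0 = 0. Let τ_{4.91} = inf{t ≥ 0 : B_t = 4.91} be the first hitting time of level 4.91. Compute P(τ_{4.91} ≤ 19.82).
P(τ_{4.91} ≤ 19.82) = 2(1 − Φ(4.91/√19.82)) = 2(1 − Φ(1.1029)) ≈ 0.2701

By the reflection principle for standard BM, P(τ_b ≤ t) = 2 · P(B_t ≥ b). Since B_t ~ N(0, t), P(B_t ≥ 4.91) = 1 − Φ(4.91/√t) = 1 − Φ(4.91/√19.82) = 1 − Φ(1.1029) ≈ 0.13504. Doubling: P(τ_{4.91} ≤ 19.82) ≈ 2 · 0.13504 = 0.27008 ≈ 0.2701.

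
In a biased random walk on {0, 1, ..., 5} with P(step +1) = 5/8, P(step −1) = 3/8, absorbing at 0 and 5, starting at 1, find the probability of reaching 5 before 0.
P(hit 5 before 0) = (1 − (3/5)^1) / (1 − (3/5)^5) = 625/1441

Let u_k denote P(reach 5 before 0 | start at k). Boundary: u_0 = 0, u_5 = 1. Recurrence: u_k = 5/8·u_{k+1} + 3/8·u_{k-1} for 1 ≤ k ≤ 4. Try u_k = A + B·r^k with r = q/p = (3/8)/(5/8) = 3/5. Substitution satisfies the recurrence; boundary conditions give:
  u_k = (1 − r^k) / (1 − r^N) = (1 − (3/5)^1) / (1 − (3/5)^5) = 625/1441.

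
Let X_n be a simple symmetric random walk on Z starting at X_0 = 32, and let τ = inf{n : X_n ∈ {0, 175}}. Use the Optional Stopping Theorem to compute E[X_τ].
E[X_τ] = 32

X_n is a martingale and τ is a bounded-mean stopping time (indeed τ is finite a.s. with bounded expectation since the walk is in a bounded region). By the OST, E[X_τ] = E[X_0] = 32. Equivalently: E[X_τ] = 175 · P(hit 175 first) + 0 · P(hit 0 first) = 175 · (32/175) = 32.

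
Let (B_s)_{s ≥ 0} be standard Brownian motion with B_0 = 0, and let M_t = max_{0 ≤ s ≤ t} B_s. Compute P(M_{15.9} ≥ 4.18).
P(M_{15.9} ≥ 4.18) = 2·P(B_{15.9} ≥ 4.18) = 2(1 − Φ(4.18/√15.9)) ≈ 0.2945

By the reflection principle for Brownian motion, P(M_t ≥ a) = 2 · P(B_t ≥ a) for a ≥ 0. Since B_t ~ N(0, t), P(B_t ≥ 4.18) = 1 − Φ(4.18/√t) = 1 − Φ(4.18/√15.9) = 1 − Φ(1.0483). So
  P(M_{15.9} ≥ 4.18) = 2(1 − Φ(1.0483)) ≈ 0.2945.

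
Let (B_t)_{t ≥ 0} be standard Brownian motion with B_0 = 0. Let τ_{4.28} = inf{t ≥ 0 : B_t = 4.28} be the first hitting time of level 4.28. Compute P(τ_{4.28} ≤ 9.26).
P(τ_{4.28} ≤ 9.26) = 2(1 − Φ(4.28/√9.26)) = 2(1 − Φ(1.4065)) ≈ 0.1596

By the reflection principle for standard BM, P(τ_b ≤ t) = 2 · P(B_t ≥ b). Since B_t ~ N(0, t), P(B_t ≥ 4.28) = 1 − Φ(4.28/√t) = 1 − Φ(4.28/√9.26) = 1 − Φ(1.4065) ≈ 0.07979. Doubling: P(τ_{4.28} ≤ 9.26) ≈ 2 · 0.07979 = 0.15958 ≈ 0.1596.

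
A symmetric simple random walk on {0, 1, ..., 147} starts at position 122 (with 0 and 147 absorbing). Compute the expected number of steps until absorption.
E[τ | X_0 = 122] = 3050

Let v_k = E[τ | X_0 = k]. Boundary: v_0 = v_147 = 0. Recurrence: v_k = 1 + (v_{k-1} + v_{k+1})/2 for 1 ≤ k ≤ 146. The particular solution to v_k − (v_{k-1} + v_{k+1})/2 = 1 is v_k = −k^2. Adding homogeneous solution A + B k and matching boundaries gives v_k = k (147 − k). Substituting k = 122: v_122 = 122 · 25 = 3050.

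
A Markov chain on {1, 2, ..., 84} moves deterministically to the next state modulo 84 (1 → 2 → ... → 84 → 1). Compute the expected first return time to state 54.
E[T_54 | X_0 = 54] = 84

The chain cycles deterministically, so starting at state 54 it returns in exactly 84 steps. Equivalently, the stationary distribution is uniform π_j = 1/84 for every state j, so by Kac's formula E[T_54] = 1/π_54 = 84.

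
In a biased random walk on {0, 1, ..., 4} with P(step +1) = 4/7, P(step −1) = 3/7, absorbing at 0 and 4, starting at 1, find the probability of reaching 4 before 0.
P(hit 4 before 0) = (1 − (3/4)^1) / (1 − (3/4)^4) = 64/175

Let u_k denote P(reach 4 before 0 | start at k). Boundary: u_0 = 0, u_4 = 1. Recurrence: u_k = 4/7·u_{k+1} + 3/7·u_{k-1} for 1 ≤ k ≤ 3. Try u_k = A + B·r^k with r = q/p = (3/7)/(4/7) = 3/4. Substitution satisfies the recurrence; boundary conditions give:
  u_k = (1 − r^k) / (1 − r^N) = (1 − (3/4)^1) / (1 − (3/4)^4) = 64/175.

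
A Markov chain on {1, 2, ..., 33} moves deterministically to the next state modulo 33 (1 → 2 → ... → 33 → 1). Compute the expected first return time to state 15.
E[T_15 | X_0 = 15] = 33

The chain cycles deterministically, so starting at state 15 it returns in exactly 33 steps. Equivalently, the stationary distribution is uniform π_j = 1/33 for every state j, so by Kac's formula E[T_15] = 1/π_15 = 33.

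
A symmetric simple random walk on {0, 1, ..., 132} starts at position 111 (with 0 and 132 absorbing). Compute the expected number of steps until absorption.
E[τ | X_0 = 111] = 2331

Let v_k = E[τ | X_0 = k]. Boundary: v_0 = v_132 = 0. Recurrence: v_k = 1 + (v_{k-1} + v_{k+1})/2 for 1 ≤ k ≤ 131. The particular solution to v_k − (v_{k-1} + v_{k+1})/2 = 1 is v_k = −k^2. Adding homogeneous solution A + B k and matching boundaries gives v_k = k (132 − k). Substituting k = 111: v_111 = 111 · 21 = 2331.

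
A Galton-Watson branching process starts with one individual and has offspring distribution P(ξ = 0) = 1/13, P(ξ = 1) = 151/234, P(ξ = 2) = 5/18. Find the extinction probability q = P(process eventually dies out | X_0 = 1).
q = 18/65

The pgf is f(s) = 1/13 + 151/234·s + 5/18·s². The extinction probability q is the smallest fixed point of f in [0, 1]. Setting s = f(s):
  5/18·s² + (151/234 − 1)·s + 1/13 = 0
  5/18·s² − (1/13 + 5/18)·s + 1/13 = 0
which factors as (s − 1)·(5/18·s − 1/13) = 0, giving roots s = 1 and s = (1/13)/(5/18) = 18/65.
Mean offspring μ = 151/234 + 2·5/18 = 281/234 > 1 (supercritical), so q < 1. The extinction probability is the smaller root: q = (1/13)/(5/18) = 18/65.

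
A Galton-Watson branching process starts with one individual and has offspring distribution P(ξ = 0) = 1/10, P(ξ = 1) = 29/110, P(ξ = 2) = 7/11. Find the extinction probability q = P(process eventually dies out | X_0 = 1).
q = 11/70

The pgf is f(s) = 1/10 + 29/110·s + 7/11·s². The extinction probability q is the smallest fixed point of f in [0, 1]. Setting s = f(s):
  7/11·s² + (29/110 − 1)·s + 1/10 = 0
  7/11·s² − (1/10 + 7/11)·s + 1/10 = 0
which factors as (s − 1)·(7/11·s − 1/10) = 0, giving roots s = 1 and s = (1/10)/(7/11) = 11/70.
Mean offspring μ = 29/110 + 2·7/11 = 169/110 > 1 (supercritical), so q < 1. The extinction probability is the smaller root: q = (1/10)/(7/11) = 11/70.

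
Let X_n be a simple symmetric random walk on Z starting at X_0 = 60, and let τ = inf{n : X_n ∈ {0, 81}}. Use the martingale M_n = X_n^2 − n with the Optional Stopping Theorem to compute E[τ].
E[τ] = 1260

M_n = X_n^2 − n is a martingale (since E[X_{n+1}^2 | F_n] = X_n^2 + 1). By OST (τ has finite mean in a bounded region), E[M_τ] = E[M_0] = X_0^2 − 0 = 60^2 = 3600. Also E[M_τ] = E[X_τ^2] − E[τ]. The walk exits at 0 or 81, with P(hit 81 first) = 60/81, so E[X_τ^2] = 81^2 · 60/81 + 0 = 4860. Thus E[τ] = E[X_τ^2] − E[M_τ] = 4860 − 3600 = 1260 = 60(81 − 60) = 1260.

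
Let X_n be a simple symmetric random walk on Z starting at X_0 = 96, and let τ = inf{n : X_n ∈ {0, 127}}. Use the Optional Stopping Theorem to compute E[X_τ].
E[X_τ] = 96

X_n is a martingale and τ is a bounded-mean stopping time (indeed τ is finite a.s. with bounded expectation since the walk is in a bounded region). By the OST, E[X_τ] = E[X_0] = 96. Equivalently: E[X_τ] = 127 · P(hit 127 first) + 0 · P(hit 0 first) = 127 · (96/127) = 96.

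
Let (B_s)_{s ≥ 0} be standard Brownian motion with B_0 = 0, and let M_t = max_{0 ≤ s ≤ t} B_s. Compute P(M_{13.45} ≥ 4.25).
P(M_{13.45} ≥ 4.25) = 2·P(B_{13.45} ≥ 4.25) = 2(1 − Φ(4.25/√13.45)) ≈ 0.2465

By the reflection principle for Brownian motion, P(M_t ≥ a) = 2 · P(B_t ≥ a) for a ≥ 0. Since B_t ~ N(0, t), P(B_t ≥ 4.25) = 1 − Φ(4.25/√t) = 1 − Φ(4.25/√13.45) = 1 − Φ(1.1589). So
  P(M_{13.45} ≥ 4.25) = 2(1 − Φ(1.1589)) ≈ 0.2465.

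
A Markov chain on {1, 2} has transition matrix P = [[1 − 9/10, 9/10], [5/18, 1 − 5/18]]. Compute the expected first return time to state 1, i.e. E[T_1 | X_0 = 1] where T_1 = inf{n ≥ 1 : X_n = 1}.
E[T_1 | X_0 = 1] = 1/π_1 = 106/25

For an irreducible recurrent Markov chain with stationary distribution π, E[T_i | X_0 = i] = 1/π_i (Kac's formula). Here π_1 = (5/18)/(9/10 + 5/18) = (5/18)/(53/45) = 25/106, so E[T_1 | X_0 = 1] = 1/π_1 = (9/10 + 5/18)/(5/18) = (53/45)/(5/18) = 106/25.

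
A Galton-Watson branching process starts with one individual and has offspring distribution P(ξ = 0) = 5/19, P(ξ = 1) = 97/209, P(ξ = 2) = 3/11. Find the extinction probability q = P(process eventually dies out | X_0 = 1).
q = 55/57

The pgf is f(s) = 5/19 + 97/209·s + 3/11·s². The extinction probability q is the smallest fixed point of f in [0, 1]. Setting s = f(s):
  3/11·s² + (97/209 − 1)·s + 5/19 = 0
  3/11·s² − (5/19 + 3/11)·s + 5/19 = 0
which factors as (s − 1)·(3/11·s − 5/19) = 0, giving roots s = 1 and s = (5/19)/(3/11) = 55/57.
Mean offspring μ = 97/209 + 2·3/11 = 211/209 > 1 (supercritical), so q < 1. The extinction probability is the smaller root: q = (5/19)/(3/11) = 55/57.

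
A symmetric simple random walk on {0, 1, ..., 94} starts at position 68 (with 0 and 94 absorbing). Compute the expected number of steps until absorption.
E[τ | X_0 = 68] = 1768

Let v_k = E[τ | X_0 = k]. Boundary: v_0 = v_94 = 0. Recurrence: v_k = 1 + (v_{k-1} + v_{k+1})/2 for 1 ≤ k ≤ 93. The particular solution to v_k − (v_{k-1} + v_{k+1})/2 = 1 is v_k = −k^2. Adding homogeneous solution A + B k and matching boundaries gives v_k = k (94 − k). Substituting k = 68: v_68 = 68 · 26 = 1768.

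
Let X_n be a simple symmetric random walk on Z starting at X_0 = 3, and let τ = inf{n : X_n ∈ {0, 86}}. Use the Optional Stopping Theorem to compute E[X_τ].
E[X_τ] = 3

X_n is a martingale and τ is a bounded-mean stopping time (indeed τ is finite a.s. with bounded expectation since the walk is in a bounded region). By the OST, E[X_τ] = E[X_0] = 3. Equivalently: E[X_τ] = 86 · P(hit 86 first) + 0 · P(hit 0 first) = 86 · (3/86) = 3.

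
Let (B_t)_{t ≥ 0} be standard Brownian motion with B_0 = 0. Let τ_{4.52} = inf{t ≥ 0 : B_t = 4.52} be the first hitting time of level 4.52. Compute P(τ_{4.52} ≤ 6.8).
P(τ_{4.52} ≤ 6.8) = 2(1 − Φ(4.52/√6.8)) = 2(1 − Φ(1.7333)) ≈ 0.0830

By the reflection principle for standard BM, P(τ_b ≤ t) = 2 · P(B_t ≥ b). Since B_t ~ N(0, t), P(B_t ≥ 4.52) = 1 − Φ(4.52/√t) = 1 − Φ(4.52/√6.8) = 1 − Φ(1.7333) ≈ 0.04152. Doubling: P(τ_{4.52} ≤ 6.8) ≈ 2 · 0.04152 = 0.08304 ≈ 0.0830.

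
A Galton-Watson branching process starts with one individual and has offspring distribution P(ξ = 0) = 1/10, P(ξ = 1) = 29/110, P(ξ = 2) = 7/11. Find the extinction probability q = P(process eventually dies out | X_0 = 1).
q = 11/70

The pgf is f(s) = 1/10 + 29/110·s + 7/11·s². The extinction probability q is the smallest fixed point of f in [0, 1]. Setting s = f(s):
  7/11·s² + (29/110 − 1)·s + 1/10 = 0
  7/11·s² − (1/10 + 7/11)·s + 1/10 = 0
which factors as (s − 1)·(7/11·s − 1/10) = 0, giving roots s = 1 and s = (1/10)/(7/11) = 11/70.
Mean offspring μ = 29/110 + 2·7/11 = 169/110 > 1 (supercritical), so q < 1. The extinction probability is the smaller root: q = (1/10)/(7/11) = 11/70.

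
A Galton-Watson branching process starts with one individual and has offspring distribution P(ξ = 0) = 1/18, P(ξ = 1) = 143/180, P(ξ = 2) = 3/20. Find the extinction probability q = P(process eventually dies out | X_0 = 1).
q = 10/27

The pgf is f(s) = 1/18 + 143/180·s + 3/20·s². The extinction probability q is the smallest fixed point of f in [0, 1]. Setting s = f(s):
  3/20·s² + (143/180 − 1)·s + 1/18 = 0
  3/20·s² − (1/18 + 3/20)·s + 1/18 = 0
which factors as (s − 1)·(3/20·s − 1/18) = 0, giving roots s = 1 and s = (1/18)/(3/20) = 10/27.
Mean offspring μ = 143/180 + 2·3/20 = 197/180 > 1 (supercritical), so q < 1. The extinction probability is the smaller root: q = (1/18)/(3/20) = 10/27.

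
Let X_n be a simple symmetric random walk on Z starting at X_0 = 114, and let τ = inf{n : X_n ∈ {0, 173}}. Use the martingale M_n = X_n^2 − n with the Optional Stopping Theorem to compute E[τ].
E[τ] = 6726

M_n = X_n^2 − n is a martingale (since E[X_{n+1}^2 | F_n] = X_n^2 + 1). By OST (τ has finite mean in a bounded region), E[M_τ] = E[M_0] = X_0^2 − 0 = 114^2 = 12996. Also E[M_τ] = E[X_τ^2] − E[τ]. The walk exits at 0 or 173, with P(hit 173 first) = 114/173, so E[X_τ^2] = 173^2 · 114/173 + 0 = 19722. Thus E[τ] = E[X_τ^2] − E[M_τ] = 19722 − 12996 = 6726 = 114(173 − 114) = 6726.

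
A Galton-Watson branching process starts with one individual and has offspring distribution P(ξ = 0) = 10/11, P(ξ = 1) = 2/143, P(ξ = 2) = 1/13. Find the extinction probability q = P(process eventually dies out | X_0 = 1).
q = 1

Mean offspring μ = 0·10/11 + 1·2/143 + 2·1/13 = 24/143 ≤ 1. For μ ≤ 1 with offspring not concentrated at 1, the Galton-Watson process goes extinct almost surely, so q = 1.
(Algebraic check: The pgf is f(s) = 10/11 + 2/143·s + 1/13·s². The extinction probability q is the smallest fixed point of f in [0, 1]. Setting s = f(s):
  1/13·s² + (2/143 − 1)·s + 10/11 = 0
  1/13·s² − (10/11 + 1/13)·s + 10/11 = 0
which factors as (s − 1)·(1/13·s − 10/11) = 0, giving roots s = 1 and s = (10/11)/(1/13) = 130/11. Since 130/11 ≥ 1, the smallest root in [0, 1] is s = 1.)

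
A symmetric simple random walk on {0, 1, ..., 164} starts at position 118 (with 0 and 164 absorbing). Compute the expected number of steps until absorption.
E[τ | X_0 = 118] = 5428

Let v_k = E[τ | X_0 = k]. Boundary: v_0 = v_164 = 0. Recurrence: v_k = 1 + (v_{k-1} + v_{k+1})/2 for 1 ≤ k ≤ 163. The particular solution to v_k − (v_{k-1} + v_{k+1})/2 = 1 is v_k = −k^2. Adding homogeneous solution A + B k and matching boundaries gives v_k = k (164 − k). Substituting k = 118: v_118 = 118 · 46 = 5428.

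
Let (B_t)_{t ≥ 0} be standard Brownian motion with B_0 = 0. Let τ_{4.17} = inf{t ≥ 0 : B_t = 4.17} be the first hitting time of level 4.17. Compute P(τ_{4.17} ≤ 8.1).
P(τ_{4.17} ≤ 8.1) = 2(1 − Φ(4.17/√8.1)) = 2(1 − Φ(1.4652)) ≈ 0.1429

By the reflection principle for standard BM, P(τ_b ≤ t) = 2 · P(B_t ≥ b). Since B_t ~ N(0, t), P(B_t ≥ 4.17) = 1 − Φ(4.17/√t) = 1 − Φ(4.17/√8.1) = 1 − Φ(1.4652) ≈ 0.07143. Doubling: P(τ_{4.17} ≤ 8.1) ≈ 2 · 0.07143 = 0.14286 ≈ 0.1429.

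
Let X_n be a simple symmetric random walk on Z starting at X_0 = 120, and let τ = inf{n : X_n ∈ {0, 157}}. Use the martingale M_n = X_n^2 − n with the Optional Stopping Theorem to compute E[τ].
E[τ] = 4440

M_n = X_n^2 − n is a martingale (since E[X_{n+1}^2 | F_n] = X_n^2 + 1). By OST (τ has finite mean in a bounded region), E[M_τ] = E[M_0] = X_0^2 − 0 = 120^2 = 14400. Also E[M_τ] = E[X_τ^2] − E[τ]. The walk exits at 0 or 157, with P(hit 157 first) = 120/157, so E[X_τ^2] = 157^2 · 120/157 + 0 = 18840. Thus E[τ] = E[X_τ^2] − E[M_τ] = 18840 − 14400 = 4440 = 120(157 − 120) = 4440.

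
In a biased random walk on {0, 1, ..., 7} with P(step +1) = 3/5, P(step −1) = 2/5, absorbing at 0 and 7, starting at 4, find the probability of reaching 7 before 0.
P(hit 7 before 0) = (1 − (2/3)^4) / (1 − (2/3)^7) = 1755/2059

Let u_k denote P(reach 7 before 0 | start at k). Boundary: u_0 = 0, u_7 = 1. Recurrence: u_k = 3/5·u_{k+1} + 2/5·u_{k-1} for 1 ≤ k ≤ 6. Try u_k = A + B·r^k with r = q/p = (2/5)/(3/5) = 2/3. Substitution satisfies the recurrence; boundary conditions give:
  u_k = (1 − r^k) / (1 − r^N) = (1 − (2/3)^4) / (1 − (2/3)^7) = 1755/2059.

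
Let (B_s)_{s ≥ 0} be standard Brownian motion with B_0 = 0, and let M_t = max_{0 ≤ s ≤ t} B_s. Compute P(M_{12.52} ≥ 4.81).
P(M_{12.52} ≥ 4.81) = 2·P(B_{12.52} ≥ 4.81) = 2(1 − Φ(4.81/√12.52)) ≈ 0.1740

By the reflection principle for Brownian motion, P(M_t ≥ a) = 2 · P(B_t ≥ a) for a ≥ 0. Since B_t ~ N(0, t), P(B_t ≥ 4.81) = 1 − Φ(4.81/√t) = 1 − Φ(4.81/√12.52) = 1 − Φ(1.3594). So
  P(M_{12.52} ≥ 4.81) = 2(1 − Φ(1.3594)) ≈ 0.1740.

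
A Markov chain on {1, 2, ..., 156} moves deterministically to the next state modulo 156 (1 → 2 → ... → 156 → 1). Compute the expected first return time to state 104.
E[T_104 | X_0 = 104] = 156

The chain cycles deterministically, so starting at state 104 it returns in exactly 156 steps. Equivalently, the stationary distribution is uniform π_j = 1/156 for every state j, so by Kac's formula E[T_104] = 1/π_104 = 156.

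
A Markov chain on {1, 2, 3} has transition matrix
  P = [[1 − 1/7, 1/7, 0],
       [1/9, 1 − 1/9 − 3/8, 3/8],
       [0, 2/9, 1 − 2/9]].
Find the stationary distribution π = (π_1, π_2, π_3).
π = (112/499, 144/499, 243/499)

This is a birth-death chain on three states, which satisfies detailed balance: π_1 · P_{12} = π_2 · P_{21} and π_2 · P_{23} = π_3 · P_{32}.
From π_1 · 1/7 = π_2 · 1/9: π_2/π_1 = (1/7)/(1/9) = 9/7.
From π_2 · 3/8 = π_3 · 2/9: π_3/π_2 = (3/8)/(2/9) = 27/16.
Take π_1 proportional to 1; then unnormalized π = (1, 9/7, 243/112). Normalize by dividing by the sum 499/112:
  π = (112/499, 144/499, 243/499).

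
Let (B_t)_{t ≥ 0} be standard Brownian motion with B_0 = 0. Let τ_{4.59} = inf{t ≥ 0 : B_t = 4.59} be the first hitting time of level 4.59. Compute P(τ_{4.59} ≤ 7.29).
P(τ_{4.59} ≤ 7.29) = 2(1 − Φ(4.59/√7.29)) = 2(1 − Φ(1.7000)) ≈ 0.0891

By the reflection principle for standard BM, P(τ_b ≤ t) = 2 · P(B_t ≥ b). Since B_t ~ N(0, t), P(B_t ≥ 4.59) = 1 − Φ(4.59/√t) = 1 − Φ(4.59/√7.29) = 1 − Φ(1.7000) ≈ 0.04457. Doubling: P(τ_{4.59} ≤ 7.29) ≈ 2 · 0.04457 = 0.08914 ≈ 0.0891.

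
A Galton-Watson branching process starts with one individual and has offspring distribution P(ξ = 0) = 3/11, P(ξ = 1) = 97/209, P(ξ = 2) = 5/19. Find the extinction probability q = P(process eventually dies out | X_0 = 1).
q = 1

Mean offspring μ = 0·3/11 + 1·97/209 + 2·5/19 = 207/209 ≤ 1. For μ ≤ 1 with offspring not concentrated at 1, the Galton-Watson process goes extinct almost surely, so q = 1.
(Algebraic check: The pgf is f(s) = 3/11 + 97/209·s + 5/19·s². The extinction probability q is the smallest fixed point of f in [0, 1]. Setting s = f(s):
  5/19·s² + (97/209 − 1)·s + 3/11 = 0
  5/19·s² − (3/11 + 5/19)·s + 3/11 = 0
which factors as (s − 1)·(5/19·s − 3/11) = 0, giving roots s = 1 and s = (3/11)/(5/19) = 57/55. Since 57/55 ≥ 1, the smallest root in [0, 1] is s = 1.)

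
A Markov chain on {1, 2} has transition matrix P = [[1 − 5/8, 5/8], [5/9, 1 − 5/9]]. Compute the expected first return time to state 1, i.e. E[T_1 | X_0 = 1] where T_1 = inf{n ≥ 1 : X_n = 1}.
E[T_1 | X_0 = 1] = 1/π_1 = 17/8

For an irreducible recurrent Markov chain with stationary distribution π, E[T_i | X_0 = i] = 1/π_i (Kac's formula). Here π_1 = (5/9)/(5/8 + 5/9) = (5/9)/(85/72) = 8/17, so E[T_1 | X_0 = 1] = 1/π_1 = (5/8 + 5/9)/(5/9) = (85/72)/(5/9) = 17/8.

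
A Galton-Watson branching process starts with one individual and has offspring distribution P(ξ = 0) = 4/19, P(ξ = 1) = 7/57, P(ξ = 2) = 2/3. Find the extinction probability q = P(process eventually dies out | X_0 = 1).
q = 6/19

The pgf is f(s) = 4/19 + 7/57·s + 2/3·s². The extinction probability q is the smallest fixed point of f in [0, 1]. Setting s = f(s):
  2/3·s² + (7/57 − 1)·s + 4/19 = 0
  2/3·s² − (4/19 + 2/3)·s + 4/19 = 0
which factors as (s − 1)·(2/3·s − 4/19) = 0, giving roots s = 1 and s = (4/19)/(2/3) = 6/19.
Mean offspring μ = 7/57 + 2·2/3 = 83/57 > 1 (supercritical), so q < 1. The extinction probability is the smaller root: q = (4/19)/(2/3) = 6/19.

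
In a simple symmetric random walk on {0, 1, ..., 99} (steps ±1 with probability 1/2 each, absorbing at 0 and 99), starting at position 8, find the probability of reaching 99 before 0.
P(hit 99 before 0) = 8/99

Let u_k = P(hit 99 before 0 | start at k). Then u_0 = 0, u_99 = 1, and u_k = u_{k-1}/2 + u_{k+1}/2 for 1 ≤ k ≤ 98. This harmonic recurrence is solved by u_k = k/99, giving u_8 = 8/99.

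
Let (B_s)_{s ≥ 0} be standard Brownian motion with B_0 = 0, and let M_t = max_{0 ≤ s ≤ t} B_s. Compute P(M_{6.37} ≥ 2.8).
P(M_{6.37} ≥ 2.8) = 2·P(B_{6.37} ≥ 2.8) = 2(1 − Φ(2.8/√6.37)) ≈ 0.2673

By the reflection principle for Brownian motion, P(M_t ≥ a) = 2 · P(B_t ≥ a) for a ≥ 0. Since B_t ~ N(0, t), P(B_t ≥ 2.8) = 1 − Φ(2.8/√t) = 1 − Φ(2.8/√6.37) = 1 − Φ(1.1094). So
  P(M_{6.37} ≥ 2.8) = 2(1 − Φ(1.1094)) ≈ 0.2673.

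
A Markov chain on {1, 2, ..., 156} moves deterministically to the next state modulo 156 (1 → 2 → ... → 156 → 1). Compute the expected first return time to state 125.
E[T_125 | X_0 = 125] = 156

The chain cycles deterministically, so starting at state 125 it returns in exactly 156 steps. Equivalently, the stationary distribution is uniform π_j = 1/156 for every state j, so by Kac's formula E[T_125] = 1/π_125 = 156.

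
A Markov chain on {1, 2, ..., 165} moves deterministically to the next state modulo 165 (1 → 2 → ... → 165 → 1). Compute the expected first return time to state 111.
E[T_111 | X_0 = 111] = 165

The chain cycles deterministically, so starting at state 111 it returns in exactly 165 steps. Equivalently, the stationary distribution is uniform π_j = 1/165 for every state j, so by Kac's formula E[T_111] = 1/π_111 = 165.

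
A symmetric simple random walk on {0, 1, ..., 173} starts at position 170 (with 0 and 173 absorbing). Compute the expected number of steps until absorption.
E[τ | X_0 = 170] = 510

Let v_k = E[τ | X_0 = k]. Boundary: v_0 = v_173 = 0. Recurrence: v_k = 1 + (v_{k-1} + v_{k+1})/2 for 1 ≤ k ≤ 172. The particular solution to v_k − (v_{k-1} + v_{k+1})/2 = 1 is v_k = −k^2. Adding homogeneous solution A + B k and matching boundaries gives v_k = k (173 − k). Substituting k = 170: v_170 = 170 · 3 = 510.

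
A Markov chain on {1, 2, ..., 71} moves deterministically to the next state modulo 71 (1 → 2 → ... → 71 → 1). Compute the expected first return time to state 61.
E[T_61 | X_0 = 61] = 71

The chain cycles deterministically, so starting at state 61 it returns in exactly 71 steps. Equivalently, the stationary distribution is uniform π_j = 1/71 for every state j, so by Kac's formula E[T_61] = 1/π_61 = 71.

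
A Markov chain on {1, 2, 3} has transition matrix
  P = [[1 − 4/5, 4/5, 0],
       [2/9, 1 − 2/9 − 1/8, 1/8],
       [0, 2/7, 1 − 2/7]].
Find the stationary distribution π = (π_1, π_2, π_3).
π = (40/247, 144/247, 63/247)

This is a birth-death chain on three states, which satisfies detailed balance: π_1 · P_{12} = π_2 · P_{21} and π_2 · P_{23} = π_3 · P_{32}.
From π_1 · 4/5 = π_2 · 2/9: π_2/π_1 = (4/5)/(2/9) = 18/5.
From π_2 · 1/8 = π_3 · 2/7: π_3/π_2 = (1/8)/(2/7) = 7/16.
Take π_1 proportional to 1; then unnormalized π = (1, 18/5, 63/40). Normalize by dividing by the sum 247/40:
  π = (40/247, 144/247, 63/247).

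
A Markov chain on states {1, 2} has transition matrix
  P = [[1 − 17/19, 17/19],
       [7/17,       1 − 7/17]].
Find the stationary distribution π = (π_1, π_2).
π_1 = 133/422, π_2 = 289/422

Solve πP = π with π_1 + π_2 = 1. From πP = π: π_1 · (1 − 17/19) + π_2 · 7/17 = π_1 ⇒ π_2 · 7/17 = π_1 · 17/19 ⇒ π_2/π_1 = (17/19)/(7/17) = 289/133. Together with π_1 + π_2 = 1:
  π_1 = (7/17)/(17/19 + 7/17) = (7/17)/(422/323) = 133/422,
  π_2 = (17/19)/(17/19 + 7/17) = (17/19)/(422/323) = 289/422.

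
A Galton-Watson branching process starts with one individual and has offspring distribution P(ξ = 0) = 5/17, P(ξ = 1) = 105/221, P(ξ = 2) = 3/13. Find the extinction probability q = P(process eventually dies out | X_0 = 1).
q = 1

Mean offspring μ = 0·5/17 + 1·105/221 + 2·3/13 = 207/221 ≤ 1. For μ ≤ 1 with offspring not concentrated at 1, the Galton-Watson process goes extinct almost surely, so q = 1.
(Algebraic check: The pgf is f(s) = 5/17 + 105/221·s + 3/13·s². The extinction probability q is the smallest fixed point of f in [0, 1]. Setting s = f(s):
  3/13·s² + (105/221 − 1)·s + 5/17 = 0
  3/13·s² − (5/17 + 3/13)·s + 5/17 = 0
which factors as (s − 1)·(3/13·s − 5/17) = 0, giving roots s = 1 and s = (5/17)/(3/13) = 65/51. Since 65/51 ≥ 1, the smallest root in [0, 1] is s = 1.)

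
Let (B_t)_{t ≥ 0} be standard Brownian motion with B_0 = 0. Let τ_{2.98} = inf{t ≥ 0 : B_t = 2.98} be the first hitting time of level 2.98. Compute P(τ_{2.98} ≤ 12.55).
P(τ_{2.98} ≤ 12.55) = 2(1 − Φ(2.98/√12.55)) = 2(1 − Φ(0.8412)) ≈ 0.4002

By the reflection principle for standard BM, P(τ_b ≤ t) = 2 · P(B_t ≥ b). Since B_t ~ N(0, t), P(B_t ≥ 2.98) = 1 − Φ(2.98/√t) = 1 − Φ(2.98/√12.55) = 1 − Φ(0.8412) ≈ 0.20012. Doubling: P(τ_{2.98} ≤ 12.55) ≈ 2 · 0.20012 = 0.40024 ≈ 0.4002.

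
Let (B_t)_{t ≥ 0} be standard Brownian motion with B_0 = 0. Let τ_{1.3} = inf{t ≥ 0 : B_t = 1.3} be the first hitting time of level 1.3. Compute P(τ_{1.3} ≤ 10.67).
P(τ_{1.3} ≤ 10.67) = 2(1 − Φ(1.3/√10.67)) = 2(1 − Φ(0.3980)) ≈ 0.6906

By the reflection principle for standard BM, P(τ_b ≤ t) = 2 · P(B_t ≥ b). Since B_t ~ N(0, t), P(B_t ≥ 1.3) = 1 − Φ(1.3/√t) = 1 − Φ(1.3/√10.67) = 1 − Φ(0.3980) ≈ 0.34532. Doubling: P(τ_{1.3} ≤ 10.67) ≈ 2 · 0.34532 = 0.69064 ≈ 0.6906.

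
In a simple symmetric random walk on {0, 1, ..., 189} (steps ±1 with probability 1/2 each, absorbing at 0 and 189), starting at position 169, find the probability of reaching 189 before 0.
P(hit 189 before 0) = 169/189

Let u_k = P(hit 189 before 0 | start at k). Then u_0 = 0, u_189 = 1, and u_k = u_{k-1}/2 + u_{k+1}/2 for 1 ≤ k ≤ 188. This harmonic recurrence is solved by u_k = k/189, giving u_169 = 169/189.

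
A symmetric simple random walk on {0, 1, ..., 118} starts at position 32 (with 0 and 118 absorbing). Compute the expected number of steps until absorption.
E[τ | X_0 = 32] = 2752

Let v_k = E[τ | X_0 = k]. Boundary: v_0 = v_118 = 0. Recurrence: v_k = 1 + (v_{k-1} + v_{k+1})/2 for 1 ≤ k ≤ 117. The particular solution to v_k − (v_{k-1} + v_{k+1})/2 = 1 is v_k = −k^2. Adding homogeneous solution A + B k and matching boundaries gives v_k = k (118 − k). Substituting k = 32: v_32 = 32 · 86 = 2752.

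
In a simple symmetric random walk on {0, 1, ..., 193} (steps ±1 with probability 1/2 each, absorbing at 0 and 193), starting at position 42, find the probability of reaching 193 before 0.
P(hit 193 before 0) = 42/193

Let u_k = P(hit 193 before 0 | start at k). Then u_0 = 0, u_193 = 1, and u_k = u_{k-1}/2 + u_{k+1}/2 for 1 ≤ k ≤ 192. This harmonic recurrence is solved by u_k = k/193, giving u_42 = 42/193.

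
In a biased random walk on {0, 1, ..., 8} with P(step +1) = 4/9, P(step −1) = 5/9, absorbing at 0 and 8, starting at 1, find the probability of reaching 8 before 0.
P(hit 8 before 0) = (1 − (5/4)^1) / (1 − (5/4)^8) = 16384/325089

Let u_k denote P(reach 8 before 0 | start at k). Boundary: u_0 = 0, u_8 = 1. Recurrence: u_k = 4/9·u_{k+1} + 5/9·u_{k-1} for 1 ≤ k ≤ 7. Try u_k = A + B·r^k with r = q/p = (5/9)/(4/9) = 5/4. Substitution satisfies the recurrence; boundary conditions give:
  u_k = (1 − r^k) / (1 − r^N) = (1 − (5/4)^1) / (1 − (5/4)^8) = 16384/325089.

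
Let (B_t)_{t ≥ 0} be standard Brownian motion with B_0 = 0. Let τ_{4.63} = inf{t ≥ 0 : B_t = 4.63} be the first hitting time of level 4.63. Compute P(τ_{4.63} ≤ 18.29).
P(τ_{4.63} ≤ 18.29) = 2(1 − Φ(4.63/√18.29)) = 2(1 − Φ(1.0826)) ≈ 0.2790

By the reflection principle for standard BM, P(τ_b ≤ t) = 2 · P(B_t ≥ b). Since B_t ~ N(0, t), P(B_t ≥ 4.63) = 1 − Φ(4.63/√t) = 1 − Φ(4.63/√18.29) = 1 − Φ(1.0826) ≈ 0.13949. Doubling: P(τ_{4.63} ≤ 18.29) ≈ 2 · 0.13949 = 0.27898 ≈ 0.2790.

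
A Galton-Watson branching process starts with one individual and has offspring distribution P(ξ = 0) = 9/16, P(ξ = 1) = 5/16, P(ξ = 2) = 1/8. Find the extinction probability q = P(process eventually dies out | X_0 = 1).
q = 1

Mean offspring μ = 0·9/16 + 1·5/16 + 2·1/8 = 9/16 ≤ 1. For μ ≤ 1 with offspring not concentrated at 1, the Galton-Watson process goes extinct almost surely, so q = 1.
(Algebraic check: The pgf is f(s) = 9/16 + 5/16·s + 1/8·s². The extinction probability q is the smallest fixed point of f in [0, 1]. Setting s = f(s):
  1/8·s² + (5/16 − 1)·s + 9/16 = 0
  1/8·s² − (9/16 + 1/8)·s + 9/16 = 0
which factors as (s − 1)·(1/8·s − 9/16) = 0, giving roots s = 1 and s = (9/16)/(1/8) = 9/2. Since 9/2 ≥ 1, the smallest root in [0, 1] is s = 1.)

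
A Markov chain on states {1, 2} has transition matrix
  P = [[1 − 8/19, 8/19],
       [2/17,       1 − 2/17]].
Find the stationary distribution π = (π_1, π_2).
π_1 = 19/87, π_2 = 68/87

Solve πP = π with π_1 + π_2 = 1. From πP = π: π_1 · (1 − 8/19) + π_2 · 2/17 = π_1 ⇒ π_2 · 2/17 = π_1 · 8/19 ⇒ π_2/π_1 = (8/19)/(2/17) = 68/19. Together with π_1 + π_2 = 1:
  π_1 = (2/17)/(8/19 + 2/17) = (2/17)/(174/323) = 19/87,
  π_2 = (8/19)/(8/19 + 2/17) = (8/19)/(174/323) = 68/87.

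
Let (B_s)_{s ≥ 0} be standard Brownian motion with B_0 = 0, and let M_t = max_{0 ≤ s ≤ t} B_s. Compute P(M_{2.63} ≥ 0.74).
P(M_{2.63} ≥ 0.74) = 2·P(B_{2.63} ≥ 0.74) = 2(1 − Φ(0.74/√2.63)) ≈ 0.6482

By the reflection principle for Brownian motion, P(M_t ≥ a) = 2 · P(B_t ≥ a) for a ≥ 0. Since B_t ~ N(0, t), P(B_t ≥ 0.74) = 1 − Φ(0.74/√t) = 1 − Φ(0.74/√2.63) = 1 − Φ(0.4563). So
  P(M_{2.63} ≥ 0.74) = 2(1 − Φ(0.4563)) ≈ 0.6482.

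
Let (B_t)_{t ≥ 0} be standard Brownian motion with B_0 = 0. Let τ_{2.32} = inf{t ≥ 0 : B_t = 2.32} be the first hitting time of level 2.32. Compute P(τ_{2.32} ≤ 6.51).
P(τ_{2.32} ≤ 6.51) = 2(1 − Φ(2.32/√6.51)) = 2(1 − Φ(0.9093)) ≈ 0.3632

By the reflection principle for standard BM, P(τ_b ≤ t) = 2 · P(B_t ≥ b). Since B_t ~ N(0, t), P(B_t ≥ 2.32) = 1 − Φ(2.32/√t) = 1 − Φ(2.32/√6.51) = 1 − Φ(0.9093) ≈ 0.18160. Doubling: P(τ_{2.32} ≤ 6.51) ≈ 2 · 0.18160 = 0.36320 ≈ 0.3632.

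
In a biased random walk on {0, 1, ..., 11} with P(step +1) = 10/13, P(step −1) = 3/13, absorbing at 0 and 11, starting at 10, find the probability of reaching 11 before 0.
P(hit 11 before 0) = (1 − (3/10)^10) / (1 − (3/10)^11) = 14285629930/14285688979

Let u_k denote P(reach 11 before 0 | start at k). Boundary: u_0 = 0, u_11 = 1. Recurrence: u_k = 10/13·u_{k+1} + 3/13·u_{k-1} for 1 ≤ k ≤ 10. Try u_k = A + B·r^k with r = q/p = (3/13)/(10/13) = 3/10. Substitution satisfies the recurrence; boundary conditions give:
  u_k = (1 − r^k) / (1 − r^N) = (1 − (3/10)^10) / (1 − (3/10)^11) = 14285629930/14285688979.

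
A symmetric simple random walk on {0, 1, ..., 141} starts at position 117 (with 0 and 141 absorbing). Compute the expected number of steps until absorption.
E[τ | X_0 = 117] = 2808

Let v_k = E[τ | X_0 = k]. Boundary: v_0 = v_141 = 0. Recurrence: v_k = 1 + (v_{k-1} + v_{k+1})/2 for 1 ≤ k ≤ 140. The particular solution to v_k − (v_{k-1} + v_{k+1})/2 = 1 is v_k = −k^2. Adding homogeneous solution A + B k and matching boundaries gives v_k = k (141 − k). Substituting k = 117: v_117 = 117 · 24 = 2808.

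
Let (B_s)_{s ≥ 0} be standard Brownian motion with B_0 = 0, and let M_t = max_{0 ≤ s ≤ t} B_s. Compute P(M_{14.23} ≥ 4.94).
P(M_{14.23} ≥ 4.94) = 2·P(B_{14.23} ≥ 4.94) = 2(1 − Φ(4.94/√14.23)) ≈ 0.1903

By the reflection principle for Brownian motion, P(M_t ≥ a) = 2 · P(B_t ≥ a) for a ≥ 0. Since B_t ~ N(0, t), P(B_t ≥ 4.94) = 1 − Φ(4.94/√t) = 1 − Φ(4.94/√14.23) = 1 − Φ(1.3096). So
  P(M_{14.23} ≥ 4.94) = 2(1 − Φ(1.3096)) ≈ 0.1903.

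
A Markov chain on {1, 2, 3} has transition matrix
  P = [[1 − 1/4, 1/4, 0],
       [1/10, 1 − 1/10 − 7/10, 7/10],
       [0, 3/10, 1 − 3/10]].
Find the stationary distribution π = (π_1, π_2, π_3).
π = (3/28, 15/56, 5/8)

This is a birth-death chain on three states, which satisfies detailed balance: π_1 · P_{12} = π_2 · P_{21} and π_2 · P_{23} = π_3 · P_{32}.
From π_1 · 1/4 = π_2 · 1/10: π_2/π_1 = (1/4)/(1/10) = 5/2.
From π_2 · 7/10 = π_3 · 3/10: π_3/π_2 = (7/10)/(3/10) = 7/3.
Take π_1 proportional to 1; then unnormalized π = (1, 5/2, 35/6). Normalize by dividing by the sum 28/3:
  π = (3/28, 15/56, 5/8).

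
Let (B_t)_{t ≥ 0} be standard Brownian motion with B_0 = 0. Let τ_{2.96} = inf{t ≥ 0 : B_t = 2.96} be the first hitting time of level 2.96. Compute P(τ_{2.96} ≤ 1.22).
P(τ_{2.96} ≤ 1.22) = 2(1 − Φ(2.96/√1.22)) = 2(1 − Φ(2.6799)) ≈ 0.0074

By the reflection principle for standard BM, P(τ_b ≤ t) = 2 · P(B_t ≥ b). Since B_t ~ N(0, t), P(B_t ≥ 2.96) = 1 − Φ(2.96/√t) = 1 − Φ(2.96/√1.22) = 1 − Φ(2.6799) ≈ 0.00368. Doubling: P(τ_{2.96} ≤ 1.22) ≈ 2 · 0.00368 = 0.00736 ≈ 0.0074.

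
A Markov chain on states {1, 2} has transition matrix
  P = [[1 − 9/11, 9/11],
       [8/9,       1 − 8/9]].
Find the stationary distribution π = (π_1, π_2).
π_1 = 88/169, π_2 = 81/169

Solve πP = π with π_1 + π_2 = 1. From πP = π: π_1 · (1 − 9/11) + π_2 · 8/9 = π_1 ⇒ π_2 · 8/9 = π_1 · 9/11 ⇒ π_2/π_1 = (9/11)/(8/9) = 81/88. Together with π_1 + π_2 = 1:
  π_1 = (8/9)/(9/11 + 8/9) = (8/9)/(169/99) = 88/169,
  π_2 = (9/11)/(9/11 + 8/9) = (9/11)/(169/99) = 81/169.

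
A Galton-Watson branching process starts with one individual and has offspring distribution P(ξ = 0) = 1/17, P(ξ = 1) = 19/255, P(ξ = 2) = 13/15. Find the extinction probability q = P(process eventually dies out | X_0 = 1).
q = 15/221

The pgf is f(s) = 1/17 + 19/255·s + 13/15·s². The extinction probability q is the smallest fixed point of f in [0, 1]. Setting s = f(s):
  13/15·s² + (19/255 − 1)·s + 1/17 = 0
  13/15·s² − (1/17 + 13/15)·s + 1/17 = 0
which factors as (s − 1)·(13/15·s − 1/17) = 0, giving roots s = 1 and s = (1/17)/(13/15) = 15/221.
Mean offspring μ = 19/255 + 2·13/15 = 461/255 > 1 (supercritical), so q < 1. The extinction probability is the smaller root: q = (1/17)/(13/15) = 15/221.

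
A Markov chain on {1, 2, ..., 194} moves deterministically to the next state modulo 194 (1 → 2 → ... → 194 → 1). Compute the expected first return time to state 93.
E[T_93 | X_0 = 93] = 194

The chain cycles deterministically, so starting at state 93 it returns in exactly 194 steps. Equivalently, the stationary distribution is uniform π_j = 1/194 for every state j, so by Kac's formula E[T_93] = 1/π_93 = 194.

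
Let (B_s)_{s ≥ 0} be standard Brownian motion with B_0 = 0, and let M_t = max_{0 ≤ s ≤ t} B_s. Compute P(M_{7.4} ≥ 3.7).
P(M_{7.4} ≥ 3.7) = 2·P(B_{7.4} ≥ 3.7) = 2(1 − Φ(3.7/√7.4)) ≈ 0.1738

By the reflection principle for Brownian motion, P(M_t ≥ a) = 2 · P(B_t ≥ a) for a ≥ 0. Since B_t ~ N(0, t), P(B_t ≥ 3.7) = 1 − Φ(3.7/√t) = 1 − Φ(3.7/√7.4) = 1 − Φ(1.3601). So
  P(M_{7.4} ≥ 3.7) = 2(1 − Φ(1.3601)) ≈ 0.1738.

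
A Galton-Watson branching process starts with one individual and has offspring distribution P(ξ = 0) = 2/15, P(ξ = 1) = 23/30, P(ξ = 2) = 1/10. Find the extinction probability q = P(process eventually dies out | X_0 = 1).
q = 1

Mean offspring μ = 0·2/15 + 1·23/30 + 2·1/10 = 29/30 ≤ 1. For μ ≤ 1 with offspring not concentrated at 1, the Galton-Watson process goes extinct almost surely, so q = 1.
(Algebraic check: The pgf is f(s) = 2/15 + 23/30·s + 1/10·s². The extinction probability q is the smallest fixed point of f in [0, 1]. Setting s = f(s):
  1/10·s² + (23/30 − 1)·s + 2/15 = 0
  1/10·s² − (2/15 + 1/10)·s + 2/15 = 0
which factors as (s − 1)·(1/10·s − 2/15) = 0, giving roots s = 1 and s = (2/15)/(1/10) = 4/3. Since 4/3 ≥ 1, the smallest root in [0, 1] is s = 1.)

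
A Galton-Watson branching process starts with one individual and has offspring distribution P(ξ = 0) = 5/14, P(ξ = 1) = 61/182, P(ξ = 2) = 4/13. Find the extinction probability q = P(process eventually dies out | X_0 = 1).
q = 1

Mean offspring μ = 0·5/14 + 1·61/182 + 2·4/13 = 173/182 ≤ 1. For μ ≤ 1 with offspring not concentrated at 1, the Galton-Watson process goes extinct almost surely, so q = 1.
(Algebraic check: The pgf is f(s) = 5/14 + 61/182·s + 4/13·s². The extinction probability q is the smallest fixed point of f in [0, 1]. Setting s = f(s):
  4/13·s² + (61/182 − 1)·s + 5/14 = 0
  4/13·s² − (5/14 + 4/13)·s + 5/14 = 0
which factors as (s − 1)·(4/13·s − 5/14) = 0, giving roots s = 1 and s = (5/14)/(4/13) = 65/56. Since 65/56 ≥ 1, the smallest root in [0, 1] is s = 1.)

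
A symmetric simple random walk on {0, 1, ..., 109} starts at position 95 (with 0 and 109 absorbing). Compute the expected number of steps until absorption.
E[τ | X_0 = 95] = 1330

Let v_k = E[τ | X_0 = k]. Boundary: v_0 = v_109 = 0. Recurrence: v_k = 1 + (v_{k-1} + v_{k+1})/2 for 1 ≤ k ≤ 108. The particular solution to v_k − (v_{k-1} + v_{k+1})/2 = 1 is v_k = −k^2. Adding homogeneous solution A + B k and matching boundaries gives v_k = k (109 − k). Substituting k = 95: v_95 = 95 · 14 = 1330.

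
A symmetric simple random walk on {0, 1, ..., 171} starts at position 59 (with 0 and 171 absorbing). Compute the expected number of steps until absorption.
E[τ | X_0 = 59] = 6608

Let v_k = E[τ | X_0 = k]. Boundary: v_0 = v_171 = 0. Recurrence: v_k = 1 + (v_{k-1} + v_{k+1})/2 for 1 ≤ k ≤ 170. The particular solution to v_k − (v_{k-1} + v_{k+1})/2 = 1 is v_k = −k^2. Adding homogeneous solution A + B k and matching boundaries gives v_k = k (171 − k). Substituting k = 59: v_59 = 59 · 112 = 6608.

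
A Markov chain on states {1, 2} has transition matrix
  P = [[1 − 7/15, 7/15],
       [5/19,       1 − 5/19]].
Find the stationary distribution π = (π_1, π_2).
π_1 = 75/208, π_2 = 133/208

Solve πP = π with π_1 + π_2 = 1. From πP = π: π_1 · (1 − 7/15) + π_2 · 5/19 = π_1 ⇒ π_2 · 5/19 = π_1 · 7/15 ⇒ π_2/π_1 = (7/15)/(5/19) = 133/75. Together with π_1 + π_2 = 1:
  π_1 = (5/19)/(7/15 + 5/19) = (5/19)/(208/285) = 75/208,
  π_2 = (7/15)/(7/15 + 5/19) = (7/15)/(208/285) = 133/208.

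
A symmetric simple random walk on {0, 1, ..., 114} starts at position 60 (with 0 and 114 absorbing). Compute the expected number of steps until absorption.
E[τ | X_0 = 60] = 3240

Let v_k = E[τ | X_0 = k]. Boundary: v_0 = v_114 = 0. Recurrence: v_k = 1 + (v_{k-1} + v_{k+1})/2 for 1 ≤ k ≤ 113. The particular solution to v_k − (v_{k-1} + v_{k+1})/2 = 1 is v_k = −k^2. Adding homogeneous solution A + B k and matching boundaries gives v_k = k (114 − k). Substituting k = 60: v_60 = 60 · 54 = 3240.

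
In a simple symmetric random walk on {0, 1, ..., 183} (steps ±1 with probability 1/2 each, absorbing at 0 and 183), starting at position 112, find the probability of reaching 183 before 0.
P(hit 183 before 0) = 112/183

Let u_k = P(hit 183 before 0 | start at k). Then u_0 = 0, u_183 = 1, and u_k = u_{k-1}/2 + u_{k+1}/2 for 1 ≤ k ≤ 182. This harmonic recurrence is solved by u_k = k/183, giving u_112 = 112/183.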